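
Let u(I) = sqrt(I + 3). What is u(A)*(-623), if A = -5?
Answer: -623*I*sqrt(2) ≈ -881.05*I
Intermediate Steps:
u(I) = sqrt(3 + I)
u(A)*(-623) = sqrt(3 - 5)*(-623) = sqrt(-2)*(-623) = (I*sqrt(2))*(-623) = -623*I*sqrt(2)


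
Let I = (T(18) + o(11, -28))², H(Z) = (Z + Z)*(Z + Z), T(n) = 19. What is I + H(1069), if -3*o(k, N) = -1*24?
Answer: 4571773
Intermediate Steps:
o(k, N) = 8 (o(k, N) = -(-1)*24/3 = -⅓*(-24) = 8)
H(Z) = 4*Z² (H(Z) = (2*Z)*(2*Z) = 4*Z²)
I = 729 (I = (19 + 8)² = 27² = 729)
I + H(1069) = 729 + 4*1069² = 729 + 4*1142761 = 729 + 4571044 = 4571773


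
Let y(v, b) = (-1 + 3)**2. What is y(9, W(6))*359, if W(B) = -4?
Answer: 1436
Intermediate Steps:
y(v, b) = 4 (y(v, b) = 2**2 = 4)
y(9, W(6))*359 = 4*359 = 1436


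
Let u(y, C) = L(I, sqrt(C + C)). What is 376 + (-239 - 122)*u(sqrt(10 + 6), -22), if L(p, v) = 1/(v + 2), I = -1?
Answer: 8663/24 + 361*I*sqrt(11)/24 ≈ 360.96 + 49.888*I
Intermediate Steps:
L(p, v) = 1/(2 + v)
u(y, C) = 1/(2 + sqrt(2)*sqrt(C)) (u(y, C) = 1/(2 + sqrt(C + C)) = 1/(2 + sqrt(2*C)) = 1/(2 + sqrt(2)*sqrt(C)))
376 + (-239 - 122)*u(sqrt(10 + 6), -22) = 376 + (-239 - 122)/(2 + sqrt(2)*sqrt(-22)) = 376 - 361/(2 + sqrt(2)*(I*sqrt(22))) = 376 - 361/(2 + 2*I*sqrt(11))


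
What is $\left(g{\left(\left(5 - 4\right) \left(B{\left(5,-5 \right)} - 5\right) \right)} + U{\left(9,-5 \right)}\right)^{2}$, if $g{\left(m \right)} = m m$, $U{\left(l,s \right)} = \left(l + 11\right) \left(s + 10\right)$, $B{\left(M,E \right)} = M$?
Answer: $10000$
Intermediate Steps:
$U{\left(l,s \right)} = \left(10 + s\right) \left(11 + l\right)$ ($U{\left(l,s \right)} = \left(11 + l\right) \left(10 + s\right) = \left(10 + s\right) \left(11 + l\right)$)
$g{\left(m \right)} = m^{2}$
$\left(g{\left(\left(5 - 4\right) \left(B{\left(5,-5 \right)} - 5\right) \right)} + U{\left(9,-5 \right)}\right)^{2} = \left(\left(\left(5 - 4\right) \left(5 - 5\right)\right)^{2} + \left(110 + 10 \cdot 9 + 11 \left(-5\right) + 9 \left(-5\right)\right)\right)^{2} = \left(\left(1 \cdot 0\right)^{2} + \left(110 + 90 - 55 - 45\right)\right)^{2} = \left(0^{2} + 100\right)^{2} = \left(0 + 100\right)^{2} = 100^{2} = 10000$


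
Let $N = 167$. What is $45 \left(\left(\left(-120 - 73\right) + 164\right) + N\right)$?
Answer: $6210$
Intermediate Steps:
$45 \left(\left(\left(-120 - 73\right) + 164\right) + N\right) = 45 \left(\left(\left(-120 - 73\right) + 164\right) + 167\right) = 45 \left(\left(-193 + 164\right) + 167\right) = 45 \left(-29 + 167\right) = 45 \cdot 138 = 6210$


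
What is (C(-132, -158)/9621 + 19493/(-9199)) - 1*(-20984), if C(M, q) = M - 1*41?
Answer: 1856969968156/88503579 ≈ 20982.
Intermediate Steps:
C(M, q) = -41 + M (C(M, q) = M - 41 = -41 + M)
(C(-132, -158)/9621 + 19493/(-9199)) - 1*(-20984) = ((-41 - 132)/9621 + 19493/(-9199)) - 1*(-20984) = (-173*1/9621 + 19493*(-1/9199)) + 20984 = (-173/9621 - 19493/9199) + 20984 = -189133580/88503579 + 20984 = 1856969968156/88503579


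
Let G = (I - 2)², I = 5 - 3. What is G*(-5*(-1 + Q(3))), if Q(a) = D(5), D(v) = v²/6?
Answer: 0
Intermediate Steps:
D(v) = v²/6 (D(v) = v²*(⅙) = v²/6)
I = 2
Q(a) = 25/6 (Q(a) = (⅙)*5² = (⅙)*25 = 25/6)
G = 0 (G = (2 - 2)² = 0² = 0)
G*(-5*(-1 + Q(3))) = 0*(-5*(-1 + 25/6)) = 0*(-5*19/6) = 0*(-95/6) = 0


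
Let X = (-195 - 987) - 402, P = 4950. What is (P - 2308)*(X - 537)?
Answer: -5603682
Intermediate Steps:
X = -1584 (X = -1182 - 402 = -1584)
(P - 2308)*(X - 537) = (4950 - 2308)*(-1584 - 537) = 2642*(-2121) = -5603682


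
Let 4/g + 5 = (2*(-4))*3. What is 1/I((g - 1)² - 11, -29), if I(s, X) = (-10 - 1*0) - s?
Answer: -841/248 ≈ -3.3911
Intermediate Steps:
g = -4/29 (g = 4/(-5 + (2*(-4))*3) = 4/(-5 - 8*3) = 4/(-5 - 24) = 4/(-29) = 4*(-1/29) = -4/29 ≈ -0.13793)
I(s, X) = -10 - s (I(s, X) = (-10 + 0) - s = -10 - s)
1/I((g - 1)² - 11, -29) = 1/(-10 - ((-4/29 - 1)² - 11)) = 1/(-10 - ((-33/29)² - 11)) = 1/(-10 - (1089/841 - 11)) = 1/(-10 - 1*(-8162/841)) = 1/(-10 + 8162/841) = 1/(-248/841) = -841/248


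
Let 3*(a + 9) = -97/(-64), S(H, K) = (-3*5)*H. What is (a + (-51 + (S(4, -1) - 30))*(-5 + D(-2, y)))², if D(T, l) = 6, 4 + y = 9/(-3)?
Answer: 823862209/36864 ≈ 22349.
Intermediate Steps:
S(H, K) = -15*H
y = -7 (y = -4 + 9/(-3) = -4 + 9*(-⅓) = -4 - 3 = -7)
a = -1631/192 (a = -9 + (-97/(-64))/3 = -9 + (-97*(-1/64))/3 = -9 + (⅓)*(97/64) = -9 + 97/192 = -1631/192 ≈ -8.4948)
(a + (-51 + (S(4, -1) - 30))*(-5 + D(-2, y)))² = (-1631/192 + (-51 + (-15*4 - 30))*(-5 + 6))² = (-1631/192 + (-51 + (-60 - 30))*1)² = (-1631/192 + (-51 - 90)*1)² = (-1631/192 - 141*1)² = (-1631/192 - 141)² = (-28703/192)² = 823862209/36864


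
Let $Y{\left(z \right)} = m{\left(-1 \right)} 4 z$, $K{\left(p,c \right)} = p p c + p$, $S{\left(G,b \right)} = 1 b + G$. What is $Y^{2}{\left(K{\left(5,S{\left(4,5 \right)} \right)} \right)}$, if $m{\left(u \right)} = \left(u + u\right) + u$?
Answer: $7617600$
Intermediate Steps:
$S{\left(G,b \right)} = G + b$ ($S{\left(G,b \right)} = b + G = G + b$)
$K{\left(p,c \right)} = p + c p^{2}$ ($K{\left(p,c \right)} = p^{2} c + p = c p^{2} + p = p + c p^{2}$)
$m{\left(u \right)} = 3 u$ ($m{\left(u \right)} = 2 u + u = 3 u$)
$Y{\left(z \right)} = - 12 z$ ($Y{\left(z \right)} = 3 \left(-1\right) 4 z = \left(-3\right) 4 z = - 12 z$)
$Y^{2}{\left(K{\left(5,S{\left(4,5 \right)} \right)} \right)} = \left(- 12 \cdot 5 \left(1 + \left(4 + 5\right) 5\right)\right)^{2} = \left(- 12 \cdot 5 \left(1 + 9 \cdot 5\right)\right)^{2} = \left(- 12 \cdot 5 \left(1 + 45\right)\right)^{2} = \left(- 12 \cdot 5 \cdot 46\right)^{2} = \left(\left(-12\right) 230\right)^{2} = \left(-2760\right)^{2} = 7617600$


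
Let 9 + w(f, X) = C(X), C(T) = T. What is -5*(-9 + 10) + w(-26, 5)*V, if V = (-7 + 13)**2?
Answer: -149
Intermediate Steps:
w(f, X) = -9 + X
V = 36 (V = 6**2 = 36)
-5*(-9 + 10) + w(-26, 5)*V = -5*(-9 + 10) + (-9 + 5)*36 = -5*1 - 4*36 = -5 - 144 = -149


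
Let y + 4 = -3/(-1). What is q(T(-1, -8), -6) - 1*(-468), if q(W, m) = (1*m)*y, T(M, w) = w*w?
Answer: 474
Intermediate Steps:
y = -1 (y = -4 - 3/(-1) = -4 - 3*(-1) = -4 + 3 = -1)
T(M, w) = w**2
q(W, m) = -m (q(W, m) = (1*m)*(-1) = m*(-1) = -m)
q(T(-1, -8), -6) - 1*(-468) = -1*(-6) - 1*(-468) = 6 + 468 = 474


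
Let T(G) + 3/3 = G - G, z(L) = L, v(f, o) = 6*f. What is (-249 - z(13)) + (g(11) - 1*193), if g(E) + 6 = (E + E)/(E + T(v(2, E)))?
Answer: -2294/5 ≈ -458.80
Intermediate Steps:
T(G) = -1 (T(G) = -1 + (G - G) = -1 + 0 = -1)
g(E) = -6 + 2*E/(-1 + E) (g(E) = -6 + (E + E)/(E - 1) = -6 + (2*E)/(-1 + E) = -6 + 2*E/(-1 + E))
(-249 - z(13)) + (g(11) - 1*193) = (-249 - 1*13) + (2*(3 - 2*11)/(-1 + 11) - 1*193) = (-249 - 13) + (2*(3 - 22)/10 - 193) = -262 + (2*(1/10)*(-19) - 193) = -262 + (-19/5 - 193) = -262 - 984/5 = -2294/5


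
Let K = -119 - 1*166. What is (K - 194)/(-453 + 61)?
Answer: 479/392 ≈ 1.2219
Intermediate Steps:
K = -285 (K = -119 - 166 = -285)
(K - 194)/(-453 + 61) = (-285 - 194)/(-453 + 61) = -479/(-392) = -479*(-1/392) = 479/392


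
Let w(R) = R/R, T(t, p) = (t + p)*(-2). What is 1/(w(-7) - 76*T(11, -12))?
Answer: -1/151 ≈ -0.0066225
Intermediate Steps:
T(t, p) = -2*p - 2*t (T(t, p) = (p + t)*(-2) = -2*p - 2*t)
w(R) = 1
1/(w(-7) - 76*T(11, -12)) = 1/(1 - 76*(-2*(-12) - 2*11)) = 1/(1 - 76*(24 - 22)) = 1/(1 - 76*2) = 1/(1 - 152) = 1/(-151) = -1/151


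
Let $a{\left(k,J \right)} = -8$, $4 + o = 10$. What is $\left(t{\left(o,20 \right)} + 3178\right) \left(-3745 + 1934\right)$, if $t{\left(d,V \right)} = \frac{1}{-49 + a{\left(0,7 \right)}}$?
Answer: $- \frac{328053595}{57} \approx -5.7553 \cdot 10^{6}$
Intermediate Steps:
$o = 6$ ($o = -4 + 10 = 6$)
$t{\left(d,V \right)} = - \frac{1}{57}$ ($t{\left(d,V \right)} = \frac{1}{-49 - 8} = \frac{1}{-57} = - \frac{1}{57}$)
$\left(t{\left(o,20 \right)} + 3178\right) \left(-3745 + 1934\right) = \left(- \frac{1}{57} + 3178\right) \left(-3745 + 1934\right) = \frac{181145}{57} \left(-1811\right) = - \frac{328053595}{57}$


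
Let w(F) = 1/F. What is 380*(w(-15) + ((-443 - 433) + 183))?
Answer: -790096/3 ≈ -2.6337e+5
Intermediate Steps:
380*(w(-15) + ((-443 - 433) + 183)) = 380*(1/(-15) + ((-443 - 433) + 183)) = 380*(-1/15 + (-876 + 183)) = 380*(-1/15 - 693) = 380*(-10396/15) = -790096/3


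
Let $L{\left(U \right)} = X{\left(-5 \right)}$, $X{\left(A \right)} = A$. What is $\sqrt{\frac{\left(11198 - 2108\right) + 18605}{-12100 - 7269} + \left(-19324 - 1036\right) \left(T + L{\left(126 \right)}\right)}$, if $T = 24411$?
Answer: $\frac{i \sqrt{186418401711596215}}{19369} \approx 22291.0 i$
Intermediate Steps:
$L{\left(U \right)} = -5$
$\sqrt{\frac{\left(11198 - 2108\right) + 18605}{-12100 - 7269} + \left(-19324 - 1036\right) \left(T + L{\left(126 \right)}\right)} = \sqrt{\frac{\left(11198 - 2108\right) + 18605}{-12100 - 7269} + \left(-19324 - 1036\right) \left(24411 - 5\right)} = \sqrt{\frac{\left(11198 - 2108\right) + 18605}{-19369} - 496906160} = \sqrt{\left(9090 + 18605\right) \left(- \frac{1}{19369}\right) - 496906160} = \sqrt{27695 \left(- \frac{1}{19369}\right) - 496906160} = \sqrt{- \frac{27695}{19369} - 496906160} = \sqrt{- \frac{9624575440735}{19369}} = \frac{i \sqrt{186418401711596215}}{19369}$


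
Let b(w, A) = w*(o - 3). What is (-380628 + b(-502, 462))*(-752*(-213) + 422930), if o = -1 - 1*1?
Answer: -220482874508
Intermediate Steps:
o = -2 (o = -1 - 1 = -2)
b(w, A) = -5*w (b(w, A) = w*(-2 - 3) = w*(-5) = -5*w)
(-380628 + b(-502, 462))*(-752*(-213) + 422930) = (-380628 - 5*(-502))*(-752*(-213) + 422930) = (-380628 + 2510)*(160176 + 422930) = -378118*583106 = -220482874508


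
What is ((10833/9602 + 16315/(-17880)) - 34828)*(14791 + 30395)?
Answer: -4503059748265697/2861396 ≈ -1.5737e+9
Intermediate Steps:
((10833/9602 + 16315/(-17880)) - 34828)*(14791 + 30395) = ((10833*(1/9602) + 16315*(-1/17880)) - 34828)*45186 = ((10833/9602 - 3263/3576) - 34828)*45186 = (3703741/17168376 - 34828)*45186 = -597936495587/17168376*45186 = -4503059748265697/2861396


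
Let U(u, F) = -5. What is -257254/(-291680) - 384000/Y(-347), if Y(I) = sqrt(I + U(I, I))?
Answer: 128627/145840 + 48000*I*sqrt(22)/11 ≈ 0.88197 + 20467.0*I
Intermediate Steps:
Y(I) = sqrt(-5 + I) (Y(I) = sqrt(I - 5) = sqrt(-5 + I))
-257254/(-291680) - 384000/Y(-347) = -257254/(-291680) - 384000/sqrt(-5 - 347) = -257254*(-1/291680) - 384000*(-I*sqrt(22)/88) = 128627/145840 - 384000*(-I*sqrt(22)/88) = 128627/145840 - (-48000)*I*sqrt(22)/11 = 128627/145840 + 48000*I*sqrt(22)/11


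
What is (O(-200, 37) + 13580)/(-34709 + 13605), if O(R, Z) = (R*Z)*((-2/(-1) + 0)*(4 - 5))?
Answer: -7095/5276 ≈ -1.3448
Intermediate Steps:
O(R, Z) = -2*R*Z (O(R, Z) = (R*Z)*((-2*(-1) + 0)*(-1)) = (R*Z)*((2 + 0)*(-1)) = (R*Z)*(2*(-1)) = (R*Z)*(-2) = -2*R*Z)
(O(-200, 37) + 13580)/(-34709 + 13605) = (-2*(-200)*37 + 13580)/(-34709 + 13605) = (14800 + 13580)/(-21104) = 28380*(-1/21104) = -7095/5276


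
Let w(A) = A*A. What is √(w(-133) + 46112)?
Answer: 3*√7089 ≈ 252.59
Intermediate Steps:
w(A) = A²
√(w(-133) + 46112) = √((-133)² + 46112) = √(17689 + 46112) = √63801 = 3*√7089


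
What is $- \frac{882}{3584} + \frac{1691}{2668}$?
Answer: $\frac{66203}{170752} \approx 0.38771$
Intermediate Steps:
$- \frac{882}{3584} + \frac{1691}{2668} = \left(-882\right) \frac{1}{3584} + 1691 \cdot \frac{1}{2668} = - \frac{63}{256} + \frac{1691}{2668} = \frac{66203}{170752}$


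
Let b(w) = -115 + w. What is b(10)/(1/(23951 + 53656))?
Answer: -8148735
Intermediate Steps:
b(10)/(1/(23951 + 53656)) = (-115 + 10)/(1/(23951 + 53656)) = -105/(1/77607) = -105/1/77607 = -105*77607 = -8148735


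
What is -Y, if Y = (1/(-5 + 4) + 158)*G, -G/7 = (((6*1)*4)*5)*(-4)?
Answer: -527520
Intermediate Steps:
G = 3360 (G = -7*((6*1)*4)*5*(-4) = -7*(6*4)*5*(-4) = -7*24*5*(-4) = -840*(-4) = -7*(-480) = 3360)
Y = 527520 (Y = (1/(-5 + 4) + 158)*3360 = (1/(-1) + 158)*3360 = (-1*1 + 158)*3360 = (-1 + 158)*3360 = 157*3360 = 527520)
-Y = -1*527520 = -527520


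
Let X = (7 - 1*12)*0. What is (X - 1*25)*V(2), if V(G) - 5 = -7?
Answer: 50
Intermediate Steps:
V(G) = -2 (V(G) = 5 - 7 = -2)
X = 0 (X = (7 - 12)*0 = -5*0 = 0)
(X - 1*25)*V(2) = (0 - 1*25)*(-2) = (0 - 25)*(-2) = -25*(-2) = 50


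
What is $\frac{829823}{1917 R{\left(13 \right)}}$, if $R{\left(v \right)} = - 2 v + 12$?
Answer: $- \frac{829823}{26838} \approx -30.92$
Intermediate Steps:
$R{\left(v \right)} = 12 - 2 v$
$\frac{829823}{1917 R{\left(13 \right)}} = \frac{829823}{1917 \left(12 - 26\right)} = \frac{829823}{1917 \left(-14\right)} = \frac{829823}{-26838} = 829823 \left(- \frac{1}{26838}\right) = - \frac{829823}{26838}$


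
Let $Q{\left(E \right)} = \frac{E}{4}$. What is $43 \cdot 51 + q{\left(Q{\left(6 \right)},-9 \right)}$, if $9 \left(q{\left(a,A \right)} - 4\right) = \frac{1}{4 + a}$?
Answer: $\frac{217505}{99} \approx 2197.0$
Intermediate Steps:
$Q{\left(E \right)} = \frac{E}{4}$ ($Q{\left(E \right)} = E \frac{1}{4} = \frac{E}{4}$)
$q{\left(a,A \right)} = 4 + \frac{1}{9 \left(4 + a\right)}$
$43 \cdot 51 + q{\left(Q{\left(6 \right)},-9 \right)} = 43 \cdot 51 + \frac{145 + 36 \cdot \frac{1}{4} \cdot 6}{9 \left(4 + \frac{1}{4} \cdot 6\right)} = 2193 + \frac{145 + 36 \cdot \frac{3}{2}}{9 \left(4 + \frac{3}{2}\right)} = 2193 + \frac{145 + 54}{9 \cdot \frac{11}{2}} = 2193 + \frac{1}{9} \cdot \frac{2}{11} \cdot 199 = 2193 + \frac{398}{99} = \frac{217505}{99}$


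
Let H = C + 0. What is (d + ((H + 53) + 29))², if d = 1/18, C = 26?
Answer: 3783025/324 ≈ 11676.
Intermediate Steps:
H = 26 (H = 26 + 0 = 26)
d = 1/18 ≈ 0.055556
(d + ((H + 53) + 29))² = (1/18 + ((26 + 53) + 29))² = (1/18 + (79 + 29))² = (1/18 + 108)² = (1945/18)² = 3783025/324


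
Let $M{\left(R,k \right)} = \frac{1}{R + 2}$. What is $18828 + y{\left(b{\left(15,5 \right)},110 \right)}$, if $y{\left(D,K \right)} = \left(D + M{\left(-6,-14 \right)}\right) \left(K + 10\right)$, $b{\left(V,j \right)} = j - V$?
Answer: $17598$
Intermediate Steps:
$M{\left(R,k \right)} = \frac{1}{2 + R}$
$y{\left(D,K \right)} = \left(10 + K\right) \left(- \frac{1}{4} + D\right)$ ($y{\left(D,K \right)} = \left(D + \frac{1}{2 - 6}\right) \left(K + 10\right) = \left(D + \frac{1}{-4}\right) \left(10 + K\right) = \left(D - \frac{1}{4}\right) \left(10 + K\right) = \left(- \frac{1}{4} + D\right) \left(10 + K\right) = \left(10 + K\right) \left(- \frac{1}{4} + D\right)$)
$18828 + y{\left(b{\left(15,5 \right)},110 \right)} = 18828 + \left(- \frac{5}{2} + 10 \left(5 - 15\right) - \frac{55}{2} + \left(5 - 15\right) 110\right) = 18828 - 1230 = 17598$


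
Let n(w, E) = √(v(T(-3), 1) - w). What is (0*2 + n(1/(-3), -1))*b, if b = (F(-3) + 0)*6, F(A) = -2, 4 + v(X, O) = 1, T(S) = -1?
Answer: -8*I*√6 ≈ -19.596*I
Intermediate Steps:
v(X, O) = -3 (v(X, O) = -4 + 1 = -3)
n(w, E) = √(-3 - w)
b = -12 (b = (-2 + 0)*6 = -2*6 = -12)
(0*2 + n(1/(-3), -1))*b = (0*2 + √(-3 - 1/(-3)))*(-12) = (0 + √(-3 - 1*(-⅓)))*(-12) = (0 + √(-3 + ⅓))*(-12) = (0 + √(-8/3))*(-12) = (0 + 2*I*√6/3)*(-12) = (2*I*√6/3)*(-12) = -8*I*√6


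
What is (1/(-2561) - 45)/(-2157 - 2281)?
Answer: 57623/5682859 ≈ 0.010140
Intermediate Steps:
(1/(-2561) - 45)/(-2157 - 2281) = (-1/2561 - 45)/(-4438) = -115246/2561*(-1/4438) = 57623/5682859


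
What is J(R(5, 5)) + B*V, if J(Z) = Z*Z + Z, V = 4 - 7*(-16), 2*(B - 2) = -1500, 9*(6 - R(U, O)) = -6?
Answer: -780452/9 ≈ -86717.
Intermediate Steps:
R(U, O) = 20/3 (R(U, O) = 6 - 1/9*(-6) = 6 + 2/3 = 20/3)
B = -748 (B = 2 + (1/2)*(-1500) = 2 - 750 = -748)
V = 116 (V = 4 + 112 = 116)
J(Z) = Z + Z**2 (J(Z) = Z**2 + Z = Z + Z**2)
J(R(5, 5)) + B*V = 20*(1 + 20/3)/3 - 748*116 = (20/3)*(23/3) - 86768 = 460/9 - 86768 = -780452/9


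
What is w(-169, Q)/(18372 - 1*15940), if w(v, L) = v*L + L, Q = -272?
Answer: 357/19 ≈ 18.789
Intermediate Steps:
w(v, L) = L + L*v (w(v, L) = L*v + L = L + L*v)
w(-169, Q)/(18372 - 1*15940) = (-272*(1 - 169))/(18372 - 1*15940) = (-272*(-168))/(18372 - 15940) = 45696/2432 = 45696*(1/2432) = 357/19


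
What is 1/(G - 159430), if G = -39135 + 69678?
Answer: -1/128887 ≈ -7.7587e-6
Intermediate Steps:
G = 30543
1/(G - 159430) = 1/(30543 - 159430) = 1/(-128887) = -1/128887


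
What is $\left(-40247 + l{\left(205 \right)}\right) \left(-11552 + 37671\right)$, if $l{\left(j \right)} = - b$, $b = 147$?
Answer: $-1055050886$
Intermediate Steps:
$l{\left(j \right)} = -147$ ($l{\left(j \right)} = \left(-1\right) 147 = -147$)
$\left(-40247 + l{\left(205 \right)}\right) \left(-11552 + 37671\right) = \left(-40247 - 147\right) \left(-11552 + 37671\right) = \left(-40394\right) 26119 = -1055050886$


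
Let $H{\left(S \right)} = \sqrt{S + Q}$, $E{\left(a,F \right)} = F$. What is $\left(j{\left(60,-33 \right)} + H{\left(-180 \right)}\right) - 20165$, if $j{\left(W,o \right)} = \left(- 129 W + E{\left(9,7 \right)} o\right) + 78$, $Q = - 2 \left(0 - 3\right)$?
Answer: $-28058 + i \sqrt{174} \approx -28058.0 + 13.191 i$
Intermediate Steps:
$Q = 6$ ($Q = \left(-2\right) \left(-3\right) = 6$)
$H{\left(S \right)} = \sqrt{6 + S}$ ($H{\left(S \right)} = \sqrt{S + 6} = \sqrt{6 + S}$)
$j{\left(W,o \right)} = 78 - 129 W + 7 o$ ($j{\left(W,o \right)} = \left(- 129 W + 7 o\right) + 78 = 78 - 129 W + 7 o$)
$\left(j{\left(60,-33 \right)} + H{\left(-180 \right)}\right) - 20165 = \left(\left(78 - 7740 + 7 \left(-33\right)\right) + \sqrt{6 - 180}\right) - 20165 = \left(\left(78 - 7740 - 231\right) + \sqrt{-174}\right) - 20165 = \left(-7893 + i \sqrt{174}\right) - 20165 = -28058 + i \sqrt{174}$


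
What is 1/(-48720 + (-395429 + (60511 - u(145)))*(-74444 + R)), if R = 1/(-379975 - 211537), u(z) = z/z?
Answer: 591512/14747968360684711 ≈ 4.0108e-11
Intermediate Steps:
u(z) = 1
R = -1/591512 (R = 1/(-591512) = -1/591512 ≈ -1.6906e-6)
1/(-48720 + (-395429 + (60511 - u(145)))*(-74444 + R)) = 1/(-48720 + (-395429 + (60511 - 1*1))*(-74444 - 1/591512)) = 1/(-48720 + (-395429 + (60511 - 1))*(-44034519329/591512)) = 1/(-48720 + (-395429 + 60510)*(-44034519329/591512)) = 1/(-48720 - 334919*(-44034519329/591512)) = 1/(-48720 + 14747997179149351/591512) = 1/(14747968360684711/591512) = 591512/14747968360684711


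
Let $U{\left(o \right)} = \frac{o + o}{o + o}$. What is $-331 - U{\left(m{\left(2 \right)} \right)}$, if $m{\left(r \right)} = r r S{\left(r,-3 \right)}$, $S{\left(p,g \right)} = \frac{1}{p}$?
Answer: $-332$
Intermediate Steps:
$m{\left(r \right)} = r$ ($m{\left(r \right)} = \frac{r r}{r} = \frac{r^{2}}{r} = r$)
$U{\left(o \right)} = 1$ ($U{\left(o \right)} = \frac{2 o}{2 o} = 2 o \frac{1}{2 o} = 1$)
$-331 - U{\left(m{\left(2 \right)} \right)} = -331 - 1 = -332$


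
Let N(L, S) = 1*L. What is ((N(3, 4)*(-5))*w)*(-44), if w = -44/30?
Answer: -968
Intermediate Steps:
N(L, S) = L
w = -22/15 (w = -44*1/30 = -22/15 ≈ -1.4667)
((N(3, 4)*(-5))*w)*(-44) = ((3*(-5))*(-22/15))*(-44) = -15*(-22/15)*(-44) = 22*(-44) = -968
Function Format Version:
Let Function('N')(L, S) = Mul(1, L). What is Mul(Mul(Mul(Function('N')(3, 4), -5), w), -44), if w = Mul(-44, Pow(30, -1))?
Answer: -968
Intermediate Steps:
Function('N')(L, S) = L
w = Rational(-22, 15) (w = Mul(-44, Rational(1, 30)) = Rational(-22, 15) ≈ -1.4667)
Mul(Mul(Mul(Function('N')(3, 4), -5), w), -44) = Mul(Mul(Mul(3, -5), Rational(-22, 15)), -44) = Mul(Mul(-15, Rational(-22, 15)), -44) = Mul(22, -44) = -968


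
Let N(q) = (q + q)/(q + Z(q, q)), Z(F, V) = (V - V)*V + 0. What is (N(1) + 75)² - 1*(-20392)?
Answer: 26321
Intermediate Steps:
Z(F, V) = 0 (Z(F, V) = 0*V + 0 = 0 + 0 = 0)
N(q) = 2 (N(q) = (q + q)/(q + 0) = (2*q)/q = 2)
(N(1) + 75)² - 1*(-20392) = (2 + 75)² - 1*(-20392) = 77² + 20392 = 5929 + 20392 = 26321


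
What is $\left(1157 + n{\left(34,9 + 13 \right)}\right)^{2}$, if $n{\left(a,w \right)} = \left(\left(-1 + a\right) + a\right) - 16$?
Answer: $1459264$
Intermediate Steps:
$n{\left(a,w \right)} = -17 + 2 a$ ($n{\left(a,w \right)} = \left(-1 + 2 a\right) - 16 = -17 + 2 a$)
$\left(1157 + n{\left(34,9 + 13 \right)}\right)^{2} = \left(1157 + \left(-17 + 2 \cdot 34\right)\right)^{2} = \left(1157 + \left(-17 + 68\right)\right)^{2} = \left(1157 + 51\right)^{2} = 1208^{2} = 1459264$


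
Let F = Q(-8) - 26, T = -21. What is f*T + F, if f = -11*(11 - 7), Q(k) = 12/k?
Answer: 1793/2 ≈ 896.50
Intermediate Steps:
f = -44 (f = -11*4 = -44)
F = -55/2 (F = 12/(-8) - 26 = 12*(-1/8) - 26 = -3/2 - 26 = -55/2 ≈ -27.500)
f*T + F = -44*(-21) - 55/2 = 924 - 55/2 = 1793/2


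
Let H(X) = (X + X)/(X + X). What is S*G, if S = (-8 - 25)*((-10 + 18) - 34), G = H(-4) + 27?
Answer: 24024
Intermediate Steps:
H(X) = 1 (H(X) = (2*X)/((2*X)) = (2*X)*(1/(2*X)) = 1)
G = 28 (G = 1 + 27 = 28)
S = 858 (S = -33*(8 - 34) = -33*(-26) = 858)
S*G = 858*28 = 24024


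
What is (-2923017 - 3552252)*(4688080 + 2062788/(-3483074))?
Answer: -7552442715176849322/248791 ≈ -3.0357e+13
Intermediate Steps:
(-2923017 - 3552252)*(4688080 + 2062788/(-3483074)) = -6475269*(4688080 + 2062788*(-1/3483074)) = -6475269*(4688080 - 147342/248791) = -6475269*1166351963938/248791 = -7552442715176849322/248791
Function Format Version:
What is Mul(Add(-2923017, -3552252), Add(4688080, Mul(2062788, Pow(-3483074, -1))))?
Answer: Rational(-7552442715176849322, 248791) ≈ -3.0357e+13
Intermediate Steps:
Mul(Add(-2923017, -3552252), Add(4688080, Mul(2062788, Pow(-3483074, -1)))) = Mul(-6475269, Add(4688080, Mul(2062788, Rational(-1, 3483074)))) = Mul(-6475269, Add(4688080, Rational(-147342, 248791))) = Mul(-6475269, Rational(1166351963938, 248791)) = Rational(-7552442715176849322, 248791)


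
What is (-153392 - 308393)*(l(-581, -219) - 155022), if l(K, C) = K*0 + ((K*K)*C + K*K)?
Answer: 34053559026200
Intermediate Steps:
l(K, C) = K² + C*K² (l(K, C) = 0 + (K²*C + K²) = 0 + (C*K² + K²) = 0 + (K² + C*K²) = K² + C*K²)
(-153392 - 308393)*(l(-581, -219) - 155022) = (-153392 - 308393)*((-581)²*(1 - 219) - 155022) = -461785*(337561*(-218) - 155022) = -461785*(-73588298 - 155022) = -461785*(-73743320) = 34053559026200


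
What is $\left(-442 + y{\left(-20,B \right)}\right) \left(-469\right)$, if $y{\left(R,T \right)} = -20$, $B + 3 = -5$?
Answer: $216678$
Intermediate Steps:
$B = -8$ ($B = -3 - 5 = -8$)
$\left(-442 + y{\left(-20,B \right)}\right) \left(-469\right) = \left(-442 - 20\right) \left(-469\right) = \left(-462\right) \left(-469\right) = 216678$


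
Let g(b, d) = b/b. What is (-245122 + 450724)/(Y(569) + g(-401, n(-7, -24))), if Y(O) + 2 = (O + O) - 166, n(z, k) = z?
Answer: 205602/971 ≈ 211.74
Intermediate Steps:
g(b, d) = 1
Y(O) = -168 + 2*O (Y(O) = -2 + ((O + O) - 166) = -2 + (2*O - 166) = -2 + (-166 + 2*O) = -168 + 2*O)
(-245122 + 450724)/(Y(569) + g(-401, n(-7, -24))) = (-245122 + 450724)/((-168 + 2*569) + 1) = 205602/((-168 + 1138) + 1) = 205602/(970 + 1) = 205602/971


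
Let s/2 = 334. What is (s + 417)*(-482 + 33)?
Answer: -487165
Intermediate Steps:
s = 668 (s = 2*334 = 668)
(s + 417)*(-482 + 33) = (668 + 417)*(-482 + 33) = 1085*(-449) = -487165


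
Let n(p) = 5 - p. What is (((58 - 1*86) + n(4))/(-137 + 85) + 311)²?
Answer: 262407601/2704 ≈ 97044.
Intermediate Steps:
(((58 - 1*86) + n(4))/(-137 + 85) + 311)² = (((58 - 1*86) + (5 - 1*4))/(-137 + 85) + 311)² = (((58 - 86) + (5 - 4))/(-52) + 311)² = ((-28 + 1)*(-1/52) + 311)² = (-27*(-1/52) + 311)² = (27/52 + 311)² = (16199/52)² = 262407601/2704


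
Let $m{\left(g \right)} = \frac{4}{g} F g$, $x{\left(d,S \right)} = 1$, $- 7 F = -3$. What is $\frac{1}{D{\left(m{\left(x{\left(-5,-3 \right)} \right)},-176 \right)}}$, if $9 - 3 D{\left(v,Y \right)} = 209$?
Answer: $- \frac{3}{200} \approx -0.015$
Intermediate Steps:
$F = \frac{3}{7}$ ($F = \left(- \frac{1}{7}\right) \left(-3\right) = \frac{3}{7} \approx 0.42857$)
$m{\left(g \right)} = \frac{12}{7}$ ($m{\left(g \right)} = \frac{4}{g} \frac{3}{7} g = \frac{12}{7 g} g = \frac{12}{7}$)
$D{\left(v,Y \right)} = - \frac{200}{3}$ ($D{\left(v,Y \right)} = 3 - \frac{209}{3} = - \frac{200}{3}$)
$\frac{1}{D{\left(m{\left(x{\left(-5,-3 \right)} \right)},-176 \right)}} = \frac{1}{- \frac{200}{3}} = - \frac{3}{200}$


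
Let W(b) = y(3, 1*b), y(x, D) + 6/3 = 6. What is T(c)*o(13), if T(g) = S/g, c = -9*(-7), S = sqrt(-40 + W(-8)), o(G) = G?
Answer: 26*I/21 ≈ 1.2381*I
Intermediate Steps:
y(x, D) = 4 (y(x, D) = -2 + 6 = 4)
W(b) = 4
S = 6*I (S = sqrt(-40 + 4) = sqrt(-36) = 6*I ≈ 6.0*I)
c = 63
T(g) = 6*I/g (T(g) = (6*I)/g = 6*I/g)
T(c)*o(13) = (6*I/63)*13 = (6*I*(1/63))*13 = (2*I/21)*13 = 26*I/21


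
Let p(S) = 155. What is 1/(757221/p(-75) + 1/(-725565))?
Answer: 22492515/109882610942 ≈ 0.00020470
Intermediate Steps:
1/(757221/p(-75) + 1/(-725565)) = 1/(757221/155 + 1/(-725565)) = 1/(757221*(1/155) - 1/725565) = 1/(757221/155 - 1/725565) = 1/(109882610942/22492515) = 22492515/109882610942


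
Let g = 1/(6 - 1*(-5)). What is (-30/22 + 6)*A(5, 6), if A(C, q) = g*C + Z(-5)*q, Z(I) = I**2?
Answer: 84405/121 ≈ 697.56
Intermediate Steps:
g = 1/11 (g = 1/(6 + 5) = 1/11 ≈ 0.090909)
A(C, q) = 25*q + C/11 (A(C, q) = C/11 + (-5)**2*q = C/11 + 25*q = 25*q + C/11)
(-30/22 + 6)*A(5, 6) = (-30/22 + 6)*(25*6 + (1/11)*5) = (-30*1/22 + 6)*(150 + 5/11) = (-15/11 + 6)*(1655/11) = (51/11)*(1655/11) = 84405/121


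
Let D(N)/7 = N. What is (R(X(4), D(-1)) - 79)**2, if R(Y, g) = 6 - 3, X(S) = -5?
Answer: 5776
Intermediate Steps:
D(N) = 7*N
R(Y, g) = 3
(R(X(4), D(-1)) - 79)**2 = (3 - 79)**2 = (-76)**2 = 5776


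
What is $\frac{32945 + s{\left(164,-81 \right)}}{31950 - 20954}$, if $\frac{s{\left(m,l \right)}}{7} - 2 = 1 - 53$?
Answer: $\frac{32595}{10996} \approx 2.9643$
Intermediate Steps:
$s{\left(m,l \right)} = -350$ ($s{\left(m,l \right)} = 14 + 7 \left(1 - 53\right) = 14 + 7 \left(-52\right) = 14 - 364 = -350$)
$\frac{32945 + s{\left(164,-81 \right)}}{31950 - 20954} = \frac{32945 - 350}{31950 - 20954} = \frac{32595}{10996}$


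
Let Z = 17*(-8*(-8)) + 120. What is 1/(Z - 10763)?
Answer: -1/9555 ≈ -0.00010466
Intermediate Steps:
Z = 1208 (Z = 17*64 + 120 = 1088 + 120 = 1208)
1/(Z - 10763) = 1/(1208 - 10763) = 1/(-9555) = -1/9555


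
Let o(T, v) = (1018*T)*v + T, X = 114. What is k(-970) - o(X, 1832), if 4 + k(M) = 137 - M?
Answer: -212606275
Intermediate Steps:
k(M) = 133 - M (k(M) = -4 + (137 - M) = 133 - M)
o(T, v) = T + 1018*T*v (o(T, v) = 1018*T*v + T = T + 1018*T*v)
k(-970) - o(X, 1832) = (133 - 1*(-970)) - 114*(1 + 1018*1832) = (133 + 970) - 114*(1 + 1864976) = 1103 - 114*1864977 = 1103 - 1*212607378 = 1103 - 212607378 = -212606275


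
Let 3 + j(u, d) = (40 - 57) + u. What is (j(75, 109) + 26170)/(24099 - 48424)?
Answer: -1049/973 ≈ -1.0781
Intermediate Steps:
j(u, d) = -20 + u (j(u, d) = -3 + ((40 - 57) + u) = -3 + (-17 + u) = -20 + u)
(j(75, 109) + 26170)/(24099 - 48424) = ((-20 + 75) + 26170)/(24099 - 48424) = (55 + 26170)/(-24325) = 26225*(-1/24325) = -1049/973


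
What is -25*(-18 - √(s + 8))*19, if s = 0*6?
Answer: 8550 + 950*√2 ≈ 9893.5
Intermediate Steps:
s = 0
-25*(-18 - √(s + 8))*19 = -25*(-18 - √(0 + 8))*19 = -25*(-18 - √8)*19 = -25*(-18 - 2*√2)*19 = (450 + 50*√2)*19 = 8550 + 950*√2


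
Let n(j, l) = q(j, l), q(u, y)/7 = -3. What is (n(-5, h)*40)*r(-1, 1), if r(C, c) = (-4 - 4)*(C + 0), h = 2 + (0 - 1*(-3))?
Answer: -6720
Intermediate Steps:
q(u, y) = -21 (q(u, y) = 7*(-3) = -21)
h = 5 (h = 2 + (0 + 3) = 2 + 3 = 5)
n(j, l) = -21
r(C, c) = -8*C
(n(-5, h)*40)*r(-1, 1) = (-21*40)*(-8*(-1)) = -840*8 = -6720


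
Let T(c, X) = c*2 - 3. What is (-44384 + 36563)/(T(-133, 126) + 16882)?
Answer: -7821/16613 ≈ -0.47078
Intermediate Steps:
T(c, X) = -3 + 2*c (T(c, X) = 2*c - 3 = -3 + 2*c)
(-44384 + 36563)/(T(-133, 126) + 16882) = (-44384 + 36563)/((-3 + 2*(-133)) + 16882) = -7821/((-3 - 266) + 16882) = -7821/(-269 + 16882) = -7821/16613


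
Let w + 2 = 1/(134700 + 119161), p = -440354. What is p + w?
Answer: -111789214515/253861 ≈ -4.4036e+5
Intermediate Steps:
w = -507721/253861 (w = -2 + 1/(134700 + 119161) = -2 + 1/253861 = -507721/253861 ≈ -2.0000)
p + w = -440354 - 507721/253861 = -111789214515/253861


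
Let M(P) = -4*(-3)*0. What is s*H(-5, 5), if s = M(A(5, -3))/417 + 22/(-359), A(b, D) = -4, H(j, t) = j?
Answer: 110/359 ≈ 0.30641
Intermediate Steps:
M(P) = 0 (M(P) = 12*0 = 0)
s = -22/359 (s = 0/417 + 22/(-359) = 0*(1/417) + 22*(-1/359) = 0 - 22/359 = -22/359 ≈ -0.061281)
s*H(-5, 5) = -22/359*(-5) = 110/359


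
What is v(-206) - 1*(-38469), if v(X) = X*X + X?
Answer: 80699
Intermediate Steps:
v(X) = X + X² (v(X) = X² + X = X + X²)
v(-206) - 1*(-38469) = -206*(1 - 206) - 1*(-38469) = -206*(-205) + 38469 = 42230 + 38469 = 80699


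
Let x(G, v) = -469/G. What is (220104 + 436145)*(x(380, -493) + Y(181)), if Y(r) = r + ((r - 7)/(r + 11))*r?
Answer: 685874048607/3040 ≈ 2.2562e+8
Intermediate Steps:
Y(r) = r + r*(-7 + r)/(11 + r) (Y(r) = r + ((-7 + r)/(11 + r))*r = r + r*(-7 + r)/(11 + r))
(220104 + 436145)*(x(380, -493) + Y(181)) = (220104 + 436145)*(-469/380 + 2*181*(2 + 181)/(11 + 181)) = 656249*(-469*1/380 + 2*181*183/192) = 656249*(-469/380 + 2*181*(1/192)*183) = 656249*(-469/380 + 11041/32) = 656249*(1045143/3040) = 685874048607/3040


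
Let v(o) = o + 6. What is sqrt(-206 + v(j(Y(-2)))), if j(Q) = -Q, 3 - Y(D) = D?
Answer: I*sqrt(205) ≈ 14.318*I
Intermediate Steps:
Y(D) = 3 - D
v(o) = 6 + o
sqrt(-206 + v(j(Y(-2)))) = sqrt(-206 + (6 - (3 - 1*(-2)))) = sqrt(-206 + (6 - (3 + 2))) = sqrt(-206 + (6 - 1*5)) = sqrt(-206 + (6 - 5)) = sqrt(-206 + 1) = sqrt(-205) = I*sqrt(205)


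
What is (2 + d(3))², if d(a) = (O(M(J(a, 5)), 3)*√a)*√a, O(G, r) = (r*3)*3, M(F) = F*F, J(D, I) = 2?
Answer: 6889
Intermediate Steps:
M(F) = F²
O(G, r) = 9*r (O(G, r) = (3*r)*3 = 9*r)
d(a) = 27*a (d(a) = ((9*3)*√a)*√a = (27*√a)*√a = 27*a)
(2 + d(3))² = (2 + 27*3)² = (2 + 81)² = 83² = 6889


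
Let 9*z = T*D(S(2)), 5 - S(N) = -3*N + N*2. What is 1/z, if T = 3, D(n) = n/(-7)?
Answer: -3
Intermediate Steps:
S(N) = 5 + N (S(N) = 5 - (-3*N + N*2) = 5 - (-3*N + 2*N) = 5 - (-1)*N = 5 + N)
D(n) = -n/7 (D(n) = n*(-⅐) = -n/7)
z = -⅓ (z = (3*(-(5 + 2)/7))/9 = (3*(-⅐*7))/9 = (3*(-1))/9 = (⅑)*(-3) = -⅓ ≈ -0.33333)
1/z = 1/(-⅓) = -3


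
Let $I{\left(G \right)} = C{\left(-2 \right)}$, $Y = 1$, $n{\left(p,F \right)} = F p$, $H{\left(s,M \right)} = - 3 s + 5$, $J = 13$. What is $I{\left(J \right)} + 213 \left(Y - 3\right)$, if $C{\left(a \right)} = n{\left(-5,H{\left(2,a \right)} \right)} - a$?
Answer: $-419$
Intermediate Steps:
$H{\left(s,M \right)} = 5 - 3 s$
$C{\left(a \right)} = 5 - a$ ($C{\left(a \right)} = \left(5 - 6\right) \left(-5\right) - a = \left(-1\right) \left(-5\right) - a = 5 - a$)
$I{\left(G \right)} = 7$ ($I{\left(G \right)} = 5 - -2 = 5 + 2 = 7$)
$I{\left(J \right)} + 213 \left(Y - 3\right) = 7 + 213 \left(1 - 3\right) = 7 + 213 \left(-2\right) = 7 - 426 = -419$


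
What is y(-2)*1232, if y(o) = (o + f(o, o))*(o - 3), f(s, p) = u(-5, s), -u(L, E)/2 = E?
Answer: -12320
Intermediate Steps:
u(L, E) = -2*E
f(s, p) = -2*s
y(o) = -o*(-3 + o) (y(o) = (o - 2*o)*(o - 3) = (-o)*(-3 + o) = -o*(-3 + o))
y(-2)*1232 = -2*(3 - 1*(-2))*1232 = -2*(3 + 2)*1232 = -2*5*1232 = -10*1232 = -12320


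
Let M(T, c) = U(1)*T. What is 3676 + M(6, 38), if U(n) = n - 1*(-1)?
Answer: 3688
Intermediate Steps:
U(n) = 1 + n (U(n) = n + 1 = 1 + n)
M(T, c) = 2*T (M(T, c) = (1 + 1)*T = 2*T)
3676 + M(6, 38) = 3676 + 2*6 = 3676 + 12 = 3688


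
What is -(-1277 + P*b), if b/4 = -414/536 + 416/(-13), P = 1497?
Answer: 13233710/67 ≈ 1.9752e+5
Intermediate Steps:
b = -8783/67 (b = 4*(-414/536 + 416/(-13)) = 4*(-414*1/536 + 416*(-1/13)) = 4*(-207/268 - 32) = 4*(-8783/268) = -8783/67 ≈ -131.09)
-(-1277 + P*b) = -(-1277 + 1497*(-8783/67)) = -(-1277 - 13148151/67) = -1*(-13233710/67) = 13233710/67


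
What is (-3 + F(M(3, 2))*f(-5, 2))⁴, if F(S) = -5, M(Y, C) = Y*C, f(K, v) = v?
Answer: 28561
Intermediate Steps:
M(Y, C) = C*Y
(-3 + F(M(3, 2))*f(-5, 2))⁴ = (-3 - 5*2)⁴ = (-3 - 10)⁴ = (-13)⁴ = 28561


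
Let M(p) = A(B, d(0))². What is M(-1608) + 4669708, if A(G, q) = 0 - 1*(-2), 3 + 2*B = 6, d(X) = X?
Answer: 4669712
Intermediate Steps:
B = 3/2 (B = -3/2 + (½)*6 = -3/2 + 3 = 3/2 ≈ 1.5000)
A(G, q) = 2 (A(G, q) = 0 + 2 = 2)
M(p) = 4 (M(p) = 2² = 4)
M(-1608) + 4669708 = 4 + 4669708 = 4669712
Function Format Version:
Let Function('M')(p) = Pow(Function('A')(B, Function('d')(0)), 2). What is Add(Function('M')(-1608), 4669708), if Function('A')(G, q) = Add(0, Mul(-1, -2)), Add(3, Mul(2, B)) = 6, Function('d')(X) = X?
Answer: 4669712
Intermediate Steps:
B = Rational(3, 2) (B = Add(Rational(-3, 2), Mul(Rational(1, 2), 6)) = Add(Rational(-3, 2), 3) = Rational(3, 2) ≈ 1.5000)
Function('A')(G, q) = 2 (Function('A')(G, q) = Add(0, 2) = 2)
Function('M')(p) = 4 (Function('M')(p) = Pow(2, 2) = 4)
Add(Function('M')(-1608), 4669708) = Add(4, 4669708) = 4669712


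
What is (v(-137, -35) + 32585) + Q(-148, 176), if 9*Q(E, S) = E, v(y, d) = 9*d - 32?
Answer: 289994/9 ≈ 32222.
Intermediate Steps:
v(y, d) = -32 + 9*d
Q(E, S) = E/9
(v(-137, -35) + 32585) + Q(-148, 176) = ((-32 + 9*(-35)) + 32585) + (⅑)*(-148) = ((-32 - 315) + 32585) - 148/9 = (-347 + 32585) - 148/9 = 32238 - 148/9 = 289994/9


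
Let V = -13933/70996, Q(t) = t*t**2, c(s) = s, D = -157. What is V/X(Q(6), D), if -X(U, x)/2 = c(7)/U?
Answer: 376191/124243 ≈ 3.0279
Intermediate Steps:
Q(t) = t**3
V = -13933/70996 (V = -13933*1/70996 = -13933/70996 ≈ -0.19625)
X(U, x) = -14/U
V/X(Q(6), D) = -13933/(70996*((-14/(6**3)))) = -13933/(70996*((-14/216))) = -13933/(70996*((-14*1/216))) = -13933/(70996*(-7/108)) = -13933/70996*(-108/7) = 376191/124243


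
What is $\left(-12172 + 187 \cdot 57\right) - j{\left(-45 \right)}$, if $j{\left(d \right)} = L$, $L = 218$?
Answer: $-1731$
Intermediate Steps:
$j{\left(d \right)} = 218$
$\left(-12172 + 187 \cdot 57\right) - j{\left(-45 \right)} = \left(-12172 + 187 \cdot 57\right) - 218 = \left(-12172 + 10659\right) - 218 = -1513 - 218 = -1731$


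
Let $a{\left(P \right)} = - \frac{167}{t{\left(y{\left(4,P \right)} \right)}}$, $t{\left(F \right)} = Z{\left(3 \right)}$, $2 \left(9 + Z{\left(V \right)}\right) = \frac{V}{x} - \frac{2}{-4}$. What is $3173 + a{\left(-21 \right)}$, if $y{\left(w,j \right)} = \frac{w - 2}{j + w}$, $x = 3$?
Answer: $\frac{105377}{33} \approx 3193.2$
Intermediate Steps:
$Z{\left(V \right)} = - \frac{35}{4} + \frac{V}{6}$ ($Z{\left(V \right)} = -9 + \frac{\frac{V}{3} - \frac{2}{-4}}{2} = -9 + \frac{V \frac{1}{3} - - \frac{1}{2}}{2} = -9 + \frac{\frac{V}{3} + \frac{1}{2}}{2} = -9 + \frac{\frac{1}{2} + \frac{V}{3}}{2} = -9 + \left(\frac{1}{4} + \frac{V}{6}\right) = - \frac{35}{4} + \frac{V}{6}$)
$y{\left(w,j \right)} = \frac{-2 + w}{j + w}$
$t{\left(F \right)} = - \frac{33}{4}$ ($t{\left(F \right)} = - \frac{35}{4} + \frac{1}{6} \cdot 3 = - \frac{35}{4} + \frac{1}{2} = - \frac{33}{4}$)
$a{\left(P \right)} = \frac{668}{33}$ ($a{\left(P \right)} = - \frac{167}{- \frac{33}{4}} = \left(-167\right) \left(- \frac{4}{33}\right) = \frac{668}{33}$)
$3173 + a{\left(-21 \right)} = 3173 + \frac{668}{33} = \frac{105377}{33}$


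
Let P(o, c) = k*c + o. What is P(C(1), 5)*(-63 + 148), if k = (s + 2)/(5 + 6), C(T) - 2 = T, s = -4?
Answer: 1955/11 ≈ 177.73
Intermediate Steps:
C(T) = 2 + T
k = -2/11 (k = (-4 + 2)/(5 + 6) = -2/11 ≈ -0.18182)
P(o, c) = o - 2*c/11 (P(o, c) = -2*c/11 + o = o - 2*c/11)
P(C(1), 5)*(-63 + 148) = ((2 + 1) - 2/11*5)*(-63 + 148) = (3 - 10/11)*85 = (23/11)*85 = 1955/11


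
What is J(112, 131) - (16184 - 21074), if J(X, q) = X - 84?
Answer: 4918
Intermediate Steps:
J(X, q) = -84 + X
J(112, 131) - (16184 - 21074) = (-84 + 112) - (16184 - 21074) = 28 - 1*(-4890) = 28 + 4890 = 4918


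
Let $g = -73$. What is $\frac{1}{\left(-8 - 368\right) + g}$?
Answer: $- \frac{1}{449} \approx -0.0022272$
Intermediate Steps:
$\frac{1}{\left(-8 - 368\right) + g} = \frac{1}{\left(-8 - 368\right) - 73} = \frac{1}{-376 - 73} = \frac{1}{-449} = - \frac{1}{449}$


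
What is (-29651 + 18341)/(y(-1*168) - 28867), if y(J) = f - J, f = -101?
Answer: 377/960 ≈ 0.39271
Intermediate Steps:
y(J) = -101 - J
(-29651 + 18341)/(y(-1*168) - 28867) = (-29651 + 18341)/((-101 - (-1)*168) - 28867) = -11310/((-101 - 1*(-168)) - 28867) = -11310/((-101 + 168) - 28867) = -11310/(67 - 28867) = -11310/(-28800) = -11310*(-1/28800) = 377/960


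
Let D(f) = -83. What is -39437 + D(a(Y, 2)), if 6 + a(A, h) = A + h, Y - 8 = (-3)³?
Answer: -39520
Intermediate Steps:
Y = -19 (Y = 8 + (-3)³ = 8 - 27 = -19)
a(A, h) = -6 + A + h (a(A, h) = -6 + (A + h) = -6 + A + h)
-39437 + D(a(Y, 2)) = -39437 - 83 = -39520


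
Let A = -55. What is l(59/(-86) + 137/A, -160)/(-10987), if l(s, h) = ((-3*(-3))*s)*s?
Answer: -2032296561/245811052300 ≈ -0.0082677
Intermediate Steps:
l(s, h) = 9*s**2 (l(s, h) = (9*s)*s = 9*s**2)
l(59/(-86) + 137/A, -160)/(-10987) = (9*(59/(-86) + 137/(-55))**2)/(-10987) = (9*(59*(-1/86) + 137*(-1/55))**2)*(-1/10987) = (9*(-59/86 - 137/55)**2)*(-1/10987) = (9*(-15027/4730)**2)*(-1/10987) = (9*(225810729/22372900))*(-1/10987) = (2032296561/22372900)*(-1/10987) = -2032296561/245811052300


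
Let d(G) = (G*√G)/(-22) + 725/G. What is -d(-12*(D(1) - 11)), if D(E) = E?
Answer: -145/24 + 120*√30/11 ≈ 53.710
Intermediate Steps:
d(G) = 725/G - G^(3/2)/22 (d(G) = G^(3/2)*(-1/22) + 725/G = -G^(3/2)/22 + 725/G = 725/G - G^(3/2)/22)
-d(-12*(D(1) - 11)) = -(15950 - (-12*(1 - 11))^(5/2))/(22*((-12*(1 - 11)))) = -(15950 - (-12*(-10))^(5/2))/(22*((-12*(-10)))) = -(15950 - 120^(5/2))/(22*120) = -(15950 - 28800*√30)/(22*120) = -(145/24 - 120*√30/11) = -145/24 + 120*√30/11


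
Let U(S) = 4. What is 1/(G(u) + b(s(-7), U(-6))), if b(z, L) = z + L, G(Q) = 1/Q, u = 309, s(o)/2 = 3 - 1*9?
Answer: -309/2471 ≈ -0.12505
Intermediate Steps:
s(o) = -12 (s(o) = 2*(3 - 1*9) = 2*(3 - 9) = 2*(-6) = -12)
b(z, L) = L + z
1/(G(u) + b(s(-7), U(-6))) = 1/(1/309 + (4 - 12)) = 1/(1/309 - 8) = 1/(-2471/309) = -309/2471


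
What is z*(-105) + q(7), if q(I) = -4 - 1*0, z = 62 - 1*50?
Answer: -1264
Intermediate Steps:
z = 12 (z = 62 - 50 = 12)
q(I) = -4 (q(I) = -4 + 0 = -4)
z*(-105) + q(7) = 12*(-105) - 4 = -1260 - 4 = -1264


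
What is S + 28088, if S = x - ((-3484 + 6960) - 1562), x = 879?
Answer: 27053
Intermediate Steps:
S = -1035 (S = 879 - ((-3484 + 6960) - 1562) = 879 - (3476 - 1562) = 879 - 1*1914 = 879 - 1914 = -1035)
S + 28088 = -1035 + 28088 = 27053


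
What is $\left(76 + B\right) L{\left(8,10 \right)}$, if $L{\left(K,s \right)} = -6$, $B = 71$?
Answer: $-882$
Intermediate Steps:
$\left(76 + B\right) L{\left(8,10 \right)} = \left(76 + 71\right) \left(-6\right) = 147 \left(-6\right) = -882$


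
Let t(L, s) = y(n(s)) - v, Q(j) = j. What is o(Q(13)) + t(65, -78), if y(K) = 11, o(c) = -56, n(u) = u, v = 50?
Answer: -95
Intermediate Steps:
t(L, s) = -39 (t(L, s) = 11 - 1*50 = 11 - 50 = -39)
o(Q(13)) + t(65, -78) = -56 - 39 = -95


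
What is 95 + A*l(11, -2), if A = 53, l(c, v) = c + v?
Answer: 572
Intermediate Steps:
95 + A*l(11, -2) = 95 + 53*(11 - 2) = 95 + 53*9 = 95 + 477 = 572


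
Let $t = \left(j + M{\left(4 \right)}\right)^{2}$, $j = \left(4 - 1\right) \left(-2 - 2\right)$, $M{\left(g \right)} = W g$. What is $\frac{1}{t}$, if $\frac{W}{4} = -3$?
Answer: $\frac{1}{3600} \approx 0.00027778$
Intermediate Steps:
$W = -12$ ($W = 4 \left(-3\right) = -12$)
$M{\left(g \right)} = - 12 g$
$j = -12$ ($j = 3 \left(-2 - 2\right) = 3 \left(-4\right) = -12$)
$t = 3600$ ($t = \left(-12 - 48\right)^{2} = \left(-60\right)^{2} = 3600$)
$\frac{1}{t} = \frac{1}{3600}$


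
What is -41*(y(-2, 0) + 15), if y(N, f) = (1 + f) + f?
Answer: -656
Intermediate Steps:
y(N, f) = 1 + 2*f
-41*(y(-2, 0) + 15) = -41*((1 + 2*0) + 15) = -41*((1 + 0) + 15) = -41*(1 + 15) = -41*16 = -656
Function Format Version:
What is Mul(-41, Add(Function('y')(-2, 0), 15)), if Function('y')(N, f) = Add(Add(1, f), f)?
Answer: -656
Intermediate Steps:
Function('y')(N, f) = Add(1, Mul(2, f))
Mul(-41, Add(Function('y')(-2, 0), 15)) = Mul(-41, Add(Add(1, Mul(2, 0)), 15)) = Mul(-41, Add(Add(1, 0), 15)) = Mul(-41, Add(1, 15)) = Mul(-41, 16) = -656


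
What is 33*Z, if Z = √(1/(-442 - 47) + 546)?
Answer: 11*√130559577/163 ≈ 771.10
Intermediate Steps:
Z = √130559577/489 (Z = √(1/(-489) + 546) = √(-1/489 + 546) = √(266993/489) = √130559577/489 ≈ 23.367)
33*Z = 33*(√130559577/489) = 11*√130559577/163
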